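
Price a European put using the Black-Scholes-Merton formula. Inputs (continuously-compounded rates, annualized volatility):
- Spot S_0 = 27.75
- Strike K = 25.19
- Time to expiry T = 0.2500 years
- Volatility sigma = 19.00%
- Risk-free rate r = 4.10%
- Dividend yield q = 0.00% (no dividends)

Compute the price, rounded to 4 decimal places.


Answer: Price = 0.1625

Derivation:
d1 = (ln(S/K) + (r - q + 0.5*sigma^2) * T) / (sigma * sqrt(T)) = 1.17422368
d2 = d1 - sigma * sqrt(T) = 1.07922368
exp(-rT) = 0.98980235; exp(-qT) = 1.00000000
P = K * exp(-rT) * N(-d2) - S_0 * exp(-qT) * N(-d1)
N(-d1) = 0.12015272; N(-d2) = 0.14024401
P = 25.1900 * 0.98980235 * 0.14024401 - 27.7500 * 1.00000000 * 0.12015272 = 0.1625


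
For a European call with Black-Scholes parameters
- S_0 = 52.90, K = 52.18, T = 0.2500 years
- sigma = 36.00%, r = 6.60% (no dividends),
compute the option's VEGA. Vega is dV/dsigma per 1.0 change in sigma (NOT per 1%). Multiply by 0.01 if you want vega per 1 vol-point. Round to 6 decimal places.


Answer: Vega = 10.207136

Derivation:
d1 = 0.2578003286; d2 = 0.0778003286
phi(d1) = 0.3859030766; exp(-qT) = 1.0000000000; exp(-rT) = 0.9836353794
Vega = S * exp(-qT) * phi(d1) * sqrt(T) = 52.9000 * 1.0000000000 * 0.3859030766 * 0.5000000000 = 10.207136


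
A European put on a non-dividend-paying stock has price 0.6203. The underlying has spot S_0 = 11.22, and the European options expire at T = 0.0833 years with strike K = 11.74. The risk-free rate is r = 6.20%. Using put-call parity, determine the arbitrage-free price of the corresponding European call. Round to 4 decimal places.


Answer: Call price = 0.1608

Derivation:
Put-call parity: C - P = S_0 * exp(-qT) - K * exp(-rT).
S_0 * exp(-qT) = 11.2200 * 1.00000000 = 11.22000000
K * exp(-rT) = 11.7400 * 0.99484871 = 11.67952390
C = P + S*exp(-qT) - K*exp(-rT)
C = 0.6203 + 11.22000000 - 11.67952390 = 0.1608


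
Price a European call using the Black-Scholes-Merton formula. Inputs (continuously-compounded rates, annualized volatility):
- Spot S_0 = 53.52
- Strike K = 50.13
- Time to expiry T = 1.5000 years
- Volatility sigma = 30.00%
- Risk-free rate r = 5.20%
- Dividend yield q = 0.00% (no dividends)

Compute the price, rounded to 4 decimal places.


Answer: Price = 11.3962

Derivation:
d1 = (ln(S/K) + (r - q + 0.5*sigma^2) * T) / (sigma * sqrt(T)) = 0.57409449
d2 = d1 - sigma * sqrt(T) = 0.20667103
exp(-rT) = 0.92496443; exp(-qT) = 1.00000000
C = S_0 * exp(-qT) * N(d1) - K * exp(-rT) * N(d2)
N(d1) = 0.71704807; N(d2) = 0.58186661
C = 53.5200 * 1.00000000 * 0.71704807 - 50.1300 * 0.92496443 * 0.58186661 = 11.3962


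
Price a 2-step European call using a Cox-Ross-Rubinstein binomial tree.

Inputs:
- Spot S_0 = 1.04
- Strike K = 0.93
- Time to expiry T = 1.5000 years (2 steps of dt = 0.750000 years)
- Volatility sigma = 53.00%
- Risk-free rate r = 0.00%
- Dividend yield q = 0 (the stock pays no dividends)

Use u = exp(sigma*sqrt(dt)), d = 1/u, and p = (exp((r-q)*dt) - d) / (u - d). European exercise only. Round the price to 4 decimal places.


Answer: Price = V(0,0) = 0.3033

Derivation:
dt = T/N = 0.750000
u = exp(sigma*sqrt(dt)) = 1.582480; d = 1/u = 0.631919
p = (exp((r-q)*dt) - d) / (u - d) = 0.387225
Discount per step: exp(-r*dt) = 1.000000
Stock lattice S(k, i) with i counting down-moves:
  k=0: S(0,0) = 1.0400
  k=1: S(1,0) = 1.6458; S(1,1) = 0.6572
  k=2: S(2,0) = 2.6044; S(2,1) = 1.0400; S(2,2) = 0.4153
Terminal payoffs V(N, i) = max(S_T - K, 0):
  V(2,0) = 1.674414; V(2,1) = 0.110000; V(2,2) = 0.000000
Backward induction: V(k, i) = exp(-r*dt) * [p * V(k+1, i) + (1-p) * V(k+1, i+1)].
  V(1,0) = exp(-r*dt) * [p*1.674414 + (1-p)*0.110000] = 0.715780
  V(1,1) = exp(-r*dt) * [p*0.110000 + (1-p)*0.000000] = 0.042595
  V(0,0) = exp(-r*dt) * [p*0.715780 + (1-p)*0.042595] = 0.303268


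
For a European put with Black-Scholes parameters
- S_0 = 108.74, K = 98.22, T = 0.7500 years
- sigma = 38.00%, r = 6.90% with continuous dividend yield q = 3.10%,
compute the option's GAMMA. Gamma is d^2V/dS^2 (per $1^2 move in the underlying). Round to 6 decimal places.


d1 = 0.5603331772; d2 = 0.2312435238
phi(d1) = 0.3409821436; exp(-qT) = 0.9770181987; exp(-rT) = 0.9495662287
Gamma = exp(-qT) * phi(d1) / (S * sigma * sqrt(T)) = 0.9770181987 * 0.3409821436 / (108.7400 * 0.3800 * 0.8660254038) = 0.009310

Answer: Gamma = 0.009310


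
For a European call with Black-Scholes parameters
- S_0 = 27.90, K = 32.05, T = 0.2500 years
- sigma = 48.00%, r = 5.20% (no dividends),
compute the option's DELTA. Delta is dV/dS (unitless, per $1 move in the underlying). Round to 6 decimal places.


d1 = -0.4036270606; d2 = -0.6436270606
phi(d1) = 0.3677338136; exp(-qT) = 1.0000000000; exp(-rT) = 0.9870841350
N(d1) = 0.3432434917
Delta = exp(-qT) * N(d1) = 1.0000000000 * 0.3432434917 = 0.343243

Answer: Delta = 0.343243


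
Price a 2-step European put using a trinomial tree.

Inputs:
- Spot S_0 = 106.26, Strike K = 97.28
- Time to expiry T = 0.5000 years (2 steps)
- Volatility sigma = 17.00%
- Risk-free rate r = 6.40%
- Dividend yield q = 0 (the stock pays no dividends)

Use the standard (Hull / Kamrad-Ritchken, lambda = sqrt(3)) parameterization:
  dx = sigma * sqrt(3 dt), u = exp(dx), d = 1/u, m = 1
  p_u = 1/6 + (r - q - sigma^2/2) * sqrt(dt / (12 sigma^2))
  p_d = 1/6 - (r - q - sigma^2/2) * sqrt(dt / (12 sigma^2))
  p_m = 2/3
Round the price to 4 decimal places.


dt = T/N = 0.250000; dx = sigma*sqrt(3*dt) = 0.147224
u = exp(dx) = 1.158614; d = 1/u = 0.863100
p_u = 0.208737, p_m = 0.666667, p_d = 0.124597
Discount per step: exp(-r*dt) = 0.984127
Stock lattice S(k, j) with j the centered position index:
  k=0: S(0,+0) = 106.2600
  k=1: S(1,-1) = 91.7130; S(1,+0) = 106.2600; S(1,+1) = 123.1143
  k=2: S(2,-2) = 79.1576; S(2,-1) = 91.7130; S(2,+0) = 106.2600; S(2,+1) = 123.1143; S(2,+2) = 142.6419
Terminal payoffs V(N, j) = max(K - S_T, 0):
  V(2,-2) = 18.122441; V(2,-1) = 5.566957; V(2,+0) = 0.000000; V(2,+1) = 0.000000; V(2,+2) = 0.000000
Backward induction: V(k, j) = exp(-r*dt) * [p_u * V(k+1, j+1) + p_m * V(k+1, j) + p_d * V(k+1, j-1)]
  V(1,-1) = exp(-r*dt) * [p_u*0.000000 + p_m*5.566957 + p_d*18.122441] = 5.874549
  V(1,+0) = exp(-r*dt) * [p_u*0.000000 + p_m*0.000000 + p_d*5.566957] = 0.682614
  V(1,+1) = exp(-r*dt) * [p_u*0.000000 + p_m*0.000000 + p_d*0.000000] = 0.000000
  V(0,+0) = exp(-r*dt) * [p_u*0.000000 + p_m*0.682614 + p_d*5.874549] = 1.168183

Answer: Price = V(0,0) = 1.1682


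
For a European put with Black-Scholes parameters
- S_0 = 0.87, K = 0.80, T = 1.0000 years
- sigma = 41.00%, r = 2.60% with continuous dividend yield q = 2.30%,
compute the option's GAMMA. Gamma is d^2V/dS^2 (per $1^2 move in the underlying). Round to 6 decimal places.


d1 = 0.4169060585; d2 = 0.0069060585
phi(d1) = 0.3657358732; exp(-qT) = 0.9772624838; exp(-rT) = 0.9743350896
Gamma = exp(-qT) * phi(d1) / (S * sigma * sqrt(T)) = 0.9772624838 * 0.3657358732 / (0.8700 * 0.4100 * 1.0000000000) = 1.002018

Answer: Gamma = 1.002018


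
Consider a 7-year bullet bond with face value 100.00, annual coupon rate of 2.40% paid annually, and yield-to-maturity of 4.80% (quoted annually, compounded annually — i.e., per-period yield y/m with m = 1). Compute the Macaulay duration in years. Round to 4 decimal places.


Coupon per period c = face * coupon_rate / m = 2.400000
Periods per year m = 1; per-period yield y/m = 0.048000
Number of cashflows N = 7
Cashflows (t years, CF_t, discount factor 1/(1+y/m)^(m*t), PV):
  t = 1.0000: CF_t = 2.400000, DF = 0.954198, PV = 2.290076
  t = 2.0000: CF_t = 2.400000, DF = 0.910495, PV = 2.185187
  t = 3.0000: CF_t = 2.400000, DF = 0.868793, PV = 2.085102
  t = 4.0000: CF_t = 2.400000, DF = 0.829001, PV = 1.989602
  t = 5.0000: CF_t = 2.400000, DF = 0.791031, PV = 1.898475
  t = 6.0000: CF_t = 2.400000, DF = 0.754801, PV = 1.811522
  t = 7.0000: CF_t = 102.400000, DF = 0.720230, PV = 73.751520
Price P = sum_t PV_t = 86.011485
Macaulay numerator sum_t t * PV_t:
  t * PV_t at t = 1.0000: 2.290076
  t * PV_t at t = 2.0000: 4.370375
  t * PV_t at t = 3.0000: 6.255307
  t * PV_t at t = 4.0000: 7.958406
  t * PV_t at t = 5.0000: 9.492374
  t * PV_t at t = 6.0000: 10.869130
  t * PV_t at t = 7.0000: 516.260643
Macaulay duration D = (sum_t t * PV_t) / P = 557.496312 / 86.011485 = 6.481650

Answer: Macaulay duration = 6.4816 years


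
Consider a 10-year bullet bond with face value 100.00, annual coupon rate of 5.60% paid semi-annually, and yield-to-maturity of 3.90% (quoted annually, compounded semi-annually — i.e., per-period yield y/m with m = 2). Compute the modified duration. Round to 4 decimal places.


Answer: Modified duration = 7.8011

Derivation:
Coupon per period c = face * coupon_rate / m = 2.800000
Periods per year m = 2; per-period yield y/m = 0.019500
Number of cashflows N = 20
Cashflows (t years, CF_t, discount factor 1/(1+y/m)^(m*t), PV):
  t = 0.5000: CF_t = 2.800000, DF = 0.980873, PV = 2.746444
  t = 1.0000: CF_t = 2.800000, DF = 0.962112, PV = 2.693913
  t = 1.5000: CF_t = 2.800000, DF = 0.943709, PV = 2.642386
  t = 2.0000: CF_t = 2.800000, DF = 0.925659, PV = 2.591846
  t = 2.5000: CF_t = 2.800000, DF = 0.907954, PV = 2.542271
  t = 3.0000: CF_t = 2.800000, DF = 0.890588, PV = 2.493645
  t = 3.5000: CF_t = 2.800000, DF = 0.873553, PV = 2.445949
  t = 4.0000: CF_t = 2.800000, DF = 0.856845, PV = 2.399165
  t = 4.5000: CF_t = 2.800000, DF = 0.840456, PV = 2.353277
  t = 5.0000: CF_t = 2.800000, DF = 0.824380, PV = 2.308265
  t = 5.5000: CF_t = 2.800000, DF = 0.808613, PV = 2.264115
  t = 6.0000: CF_t = 2.800000, DF = 0.793146, PV = 2.220809
  t = 6.5000: CF_t = 2.800000, DF = 0.777976, PV = 2.178332
  t = 7.0000: CF_t = 2.800000, DF = 0.763095, PV = 2.136667
  t = 7.5000: CF_t = 2.800000, DF = 0.748500, PV = 2.095799
  t = 8.0000: CF_t = 2.800000, DF = 0.734183, PV = 2.055712
  t = 8.5000: CF_t = 2.800000, DF = 0.720140, PV = 2.016393
  t = 9.0000: CF_t = 2.800000, DF = 0.706366, PV = 1.977825
  t = 9.5000: CF_t = 2.800000, DF = 0.692855, PV = 1.939995
  t = 10.0000: CF_t = 102.800000, DF = 0.679603, PV = 69.863206
Price P = sum_t PV_t = 113.966016
First compute Macaulay numerator sum_t t * PV_t:
  t * PV_t at t = 0.5000: 1.373222
  t * PV_t at t = 1.0000: 2.693913
  t * PV_t at t = 1.5000: 3.963580
  t * PV_t at t = 2.0000: 5.183691
  t * PV_t at t = 2.5000: 6.355678
  t * PV_t at t = 3.0000: 7.480935
  t * PV_t at t = 3.5000: 8.560822
  t * PV_t at t = 4.0000: 9.596662
  t * PV_t at t = 4.5000: 10.589744
  t * PV_t at t = 5.0000: 11.541327
  t * PV_t at t = 5.5000: 12.452633
  t * PV_t at t = 6.0000: 13.324856
  t * PV_t at t = 6.5000: 14.159157
  t * PV_t at t = 7.0000: 14.956668
  t * PV_t at t = 7.5000: 15.718491
  t * PV_t at t = 8.0000: 16.445699
  t * PV_t at t = 8.5000: 17.139338
  t * PV_t at t = 9.0000: 17.800426
  t * PV_t at t = 9.5000: 18.429955
  t * PV_t at t = 10.0000: 698.632062
Macaulay duration D = 906.398858 / 113.966016 = 7.953238
Modified duration = D / (1 + y/m) = 7.953238 / (1 + 0.019500) = 7.801116


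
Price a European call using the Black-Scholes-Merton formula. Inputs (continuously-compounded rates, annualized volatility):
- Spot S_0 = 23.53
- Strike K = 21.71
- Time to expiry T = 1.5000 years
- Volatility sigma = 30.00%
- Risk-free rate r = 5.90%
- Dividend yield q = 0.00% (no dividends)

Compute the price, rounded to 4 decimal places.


d1 = (ln(S/K) + (r - q + 0.5*sigma^2) * T) / (sigma * sqrt(T)) = 0.64368023
d2 = d1 - sigma * sqrt(T) = 0.27625677
exp(-rT) = 0.91530311; exp(-qT) = 1.00000000
C = S_0 * exp(-qT) * N(d1) - K * exp(-rT) * N(d2)
N(d1) = 0.74010859; N(d2) = 0.60882457
C = 23.5300 * 1.00000000 * 0.74010859 - 21.7100 * 0.91530311 * 0.60882457 = 5.3167

Answer: Price = 5.3167


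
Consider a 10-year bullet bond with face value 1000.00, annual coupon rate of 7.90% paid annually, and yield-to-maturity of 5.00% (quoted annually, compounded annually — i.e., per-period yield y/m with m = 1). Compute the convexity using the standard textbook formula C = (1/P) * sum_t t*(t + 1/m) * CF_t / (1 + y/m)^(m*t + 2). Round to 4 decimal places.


Answer: Convexity = 67.7899

Derivation:
Coupon per period c = face * coupon_rate / m = 79.000000
Periods per year m = 1; per-period yield y/m = 0.050000
Number of cashflows N = 10
Cashflows (t years, CF_t, discount factor 1/(1+y/m)^(m*t), PV):
  t = 1.0000: CF_t = 79.000000, DF = 0.952381, PV = 75.238095
  t = 2.0000: CF_t = 79.000000, DF = 0.907029, PV = 71.655329
  t = 3.0000: CF_t = 79.000000, DF = 0.863838, PV = 68.243170
  t = 4.0000: CF_t = 79.000000, DF = 0.822702, PV = 64.993496
  t = 5.0000: CF_t = 79.000000, DF = 0.783526, PV = 61.898567
  t = 6.0000: CF_t = 79.000000, DF = 0.746215, PV = 58.951016
  t = 7.0000: CF_t = 79.000000, DF = 0.710681, PV = 56.143825
  t = 8.0000: CF_t = 79.000000, DF = 0.676839, PV = 53.470310
  t = 9.0000: CF_t = 79.000000, DF = 0.644609, PV = 50.924104
  t = 10.0000: CF_t = 1079.000000, DF = 0.613913, PV = 662.412401
Price P = sum_t PV_t = 1223.930313
Convexity numerator sum_t t*(t + 1/m) * CF_t / (1+y/m)^(m*t + 2):
  t = 1.0000: term = 136.486341
  t = 2.0000: term = 389.960973
  t = 3.0000: term = 742.782806
  t = 4.0000: term = 1179.020327
  t = 5.0000: term = 1684.314752
  t = 6.0000: term = 2245.753003
  t = 7.0000: term = 2851.749845
  t = 8.0000: term = 3491.938586
  t = 9.0000: term = 4157.069745
  t = 10.0000: term = 66091.033163
Convexity = (1/P) * sum = 82970.109542 / 1223.930313 = 67.789897


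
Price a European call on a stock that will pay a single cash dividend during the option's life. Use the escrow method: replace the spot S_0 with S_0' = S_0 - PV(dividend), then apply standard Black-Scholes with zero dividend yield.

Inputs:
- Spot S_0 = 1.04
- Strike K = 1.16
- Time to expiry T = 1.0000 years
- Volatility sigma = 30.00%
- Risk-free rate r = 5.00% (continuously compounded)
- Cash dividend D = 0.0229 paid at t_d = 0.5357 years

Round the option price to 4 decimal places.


PV(D) = D * exp(-r * t_d) = 0.0229 * 0.97357054 = 0.02229477
S_0' = S_0 - PV(D) = 1.0400 - 0.02229477 = 1.01770523
d1 = (ln(S_0'/K) + (r + sigma^2/2)*T) / (sigma*sqrt(T)) = -0.11956561
d2 = d1 - sigma*sqrt(T) = -0.41956561
exp(-rT) = 0.95122942
N(d1) = 0.45241363; N(d2) = 0.33740141
C = S_0' * N(d1) - K * exp(-rT) * N(d2) = 1.01770523 * 0.45241363 - 1.1600 * 0.95122942 * 0.33740141 = 0.0881

Answer: Price = 0.0881


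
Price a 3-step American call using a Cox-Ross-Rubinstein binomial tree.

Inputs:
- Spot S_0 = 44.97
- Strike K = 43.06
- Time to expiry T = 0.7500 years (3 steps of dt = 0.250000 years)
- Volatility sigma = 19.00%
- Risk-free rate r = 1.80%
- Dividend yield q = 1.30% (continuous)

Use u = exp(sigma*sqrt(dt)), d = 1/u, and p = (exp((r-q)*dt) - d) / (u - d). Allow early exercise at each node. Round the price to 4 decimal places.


Answer: Price = V(0,0) = 4.1399

Derivation:
dt = T/N = 0.250000
u = exp(sigma*sqrt(dt)) = 1.099659; d = 1/u = 0.909373
p = (exp((r-q)*dt) - d) / (u - d) = 0.482841
Discount per step: exp(-r*dt) = 0.995510
Stock lattice S(k, i) with i counting down-moves:
  k=0: S(0,0) = 44.9700
  k=1: S(1,0) = 49.4517; S(1,1) = 40.8945
  k=2: S(2,0) = 54.3800; S(2,1) = 44.9700; S(2,2) = 37.1884
  k=3: S(3,0) = 59.7994; S(3,1) = 49.4517; S(3,2) = 40.8945; S(3,3) = 33.8181
Terminal payoffs V(N, i) = max(S_T - K, 0):
  V(3,0) = 16.739398; V(3,1) = 6.391659; V(3,2) = 0.000000; V(3,3) = 0.000000
Backward induction: V(k, i) = exp(-r*dt) * [p * V(k+1, i) + (1-p) * V(k+1, i+1)]; then take max(V_cont, immediate exercise) for American.
  V(2,0) = exp(-r*dt) * [p*16.739398 + (1-p)*6.391659] = 11.336841; exercise = 11.319954; V(2,0) = max -> 11.336841
  V(2,1) = exp(-r*dt) * [p*6.391659 + (1-p)*0.000000] = 3.072298; exercise = 1.910000; V(2,1) = max -> 3.072298
  V(2,2) = exp(-r*dt) * [p*0.000000 + (1-p)*0.000000] = 0.000000; exercise = 0.000000; V(2,2) = max -> 0.000000
  V(1,0) = exp(-r*dt) * [p*11.336841 + (1-p)*3.072298] = 7.031048; exercise = 6.391659; V(1,0) = max -> 7.031048
  V(1,1) = exp(-r*dt) * [p*3.072298 + (1-p)*0.000000] = 1.476771; exercise = 0.000000; V(1,1) = max -> 1.476771
  V(0,0) = exp(-r*dt) * [p*7.031048 + (1-p)*1.476771] = 4.139932; exercise = 1.910000; V(0,0) = max -> 4.139932


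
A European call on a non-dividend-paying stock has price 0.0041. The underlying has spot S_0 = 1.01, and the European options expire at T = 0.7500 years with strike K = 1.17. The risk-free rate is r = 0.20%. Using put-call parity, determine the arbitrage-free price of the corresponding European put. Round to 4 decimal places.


Answer: Put price = 0.1623

Derivation:
Put-call parity: C - P = S_0 * exp(-qT) - K * exp(-rT).
S_0 * exp(-qT) = 1.0100 * 1.00000000 = 1.01000000
K * exp(-rT) = 1.1700 * 0.99850112 = 1.16824632
P = C - S*exp(-qT) + K*exp(-rT)
P = 0.0041 - 1.01000000 + 1.16824632 = 0.1623


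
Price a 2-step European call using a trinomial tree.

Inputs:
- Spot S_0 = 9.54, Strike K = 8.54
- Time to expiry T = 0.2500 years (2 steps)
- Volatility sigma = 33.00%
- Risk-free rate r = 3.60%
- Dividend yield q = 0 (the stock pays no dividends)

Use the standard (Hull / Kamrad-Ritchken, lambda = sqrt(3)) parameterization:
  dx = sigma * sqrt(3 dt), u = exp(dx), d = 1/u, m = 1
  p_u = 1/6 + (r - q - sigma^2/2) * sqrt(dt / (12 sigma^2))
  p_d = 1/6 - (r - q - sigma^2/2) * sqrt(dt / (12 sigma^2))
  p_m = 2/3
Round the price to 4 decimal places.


Answer: Price = V(0,0) = 1.3102

Derivation:
dt = T/N = 0.125000; dx = sigma*sqrt(3*dt) = 0.202083
u = exp(dx) = 1.223949; d = 1/u = 0.817027
p_u = 0.160960, p_m = 0.666667, p_d = 0.172373
Discount per step: exp(-r*dt) = 0.995510
Stock lattice S(k, j) with j the centered position index:
  k=0: S(0,+0) = 9.5400
  k=1: S(1,-1) = 7.7944; S(1,+0) = 9.5400; S(1,+1) = 11.6765
  k=2: S(2,-2) = 6.3683; S(2,-1) = 7.7944; S(2,+0) = 9.5400; S(2,+1) = 11.6765; S(2,+2) = 14.2914
Terminal payoffs V(N, j) = max(S_T - K, 0):
  V(2,-2) = 0.000000; V(2,-1) = 0.000000; V(2,+0) = 1.000000; V(2,+1) = 3.136478; V(2,+2) = 5.751419
Backward induction: V(k, j) = exp(-r*dt) * [p_u * V(k+1, j+1) + p_m * V(k+1, j) + p_d * V(k+1, j-1)]
  V(1,-1) = exp(-r*dt) * [p_u*1.000000 + p_m*0.000000 + p_d*0.000000] = 0.160238
  V(1,+0) = exp(-r*dt) * [p_u*3.136478 + p_m*1.000000 + p_d*0.000000] = 1.166256
  V(1,+1) = exp(-r*dt) * [p_u*5.751419 + p_m*3.136478 + p_d*1.000000] = 3.174791
  V(0,+0) = exp(-r*dt) * [p_u*3.174791 + p_m*1.166256 + p_d*0.160238] = 1.310231


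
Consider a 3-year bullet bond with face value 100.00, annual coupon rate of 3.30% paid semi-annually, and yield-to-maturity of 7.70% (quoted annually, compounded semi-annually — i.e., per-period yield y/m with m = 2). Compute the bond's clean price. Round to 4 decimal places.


Coupon per period c = face * coupon_rate / m = 1.650000
Periods per year m = 2; per-period yield y/m = 0.038500
Number of cashflows N = 6
Cashflows (t years, CF_t, discount factor 1/(1+y/m)^(m*t), PV):
  t = 0.5000: CF_t = 1.650000, DF = 0.962927, PV = 1.588830
  t = 1.0000: CF_t = 1.650000, DF = 0.927229, PV = 1.529928
  t = 1.5000: CF_t = 1.650000, DF = 0.892854, PV = 1.473209
  t = 2.0000: CF_t = 1.650000, DF = 0.859754, PV = 1.418593
  t = 2.5000: CF_t = 1.650000, DF = 0.827880, PV = 1.366002
  t = 3.0000: CF_t = 101.650000, DF = 0.797188, PV = 81.034205
Price P = sum_t PV_t = 88.410768

Answer: Price = 88.4108


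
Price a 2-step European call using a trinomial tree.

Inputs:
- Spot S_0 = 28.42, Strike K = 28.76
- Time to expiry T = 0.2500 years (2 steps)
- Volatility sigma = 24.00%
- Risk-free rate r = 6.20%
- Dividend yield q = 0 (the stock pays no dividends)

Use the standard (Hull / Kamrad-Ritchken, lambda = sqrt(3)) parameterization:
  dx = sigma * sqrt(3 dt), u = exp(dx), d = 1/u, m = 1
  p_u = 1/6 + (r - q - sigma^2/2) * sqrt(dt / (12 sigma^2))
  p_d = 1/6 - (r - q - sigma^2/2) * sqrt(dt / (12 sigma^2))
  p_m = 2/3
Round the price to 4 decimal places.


Answer: Price = V(0,0) = 1.2888

Derivation:
dt = T/N = 0.125000; dx = sigma*sqrt(3*dt) = 0.146969
u = exp(dx) = 1.158319; d = 1/u = 0.863320
p_u = 0.180785, p_m = 0.666667, p_d = 0.152548
Discount per step: exp(-r*dt) = 0.992280
Stock lattice S(k, j) with j the centered position index:
  k=0: S(0,+0) = 28.4200
  k=1: S(1,-1) = 24.5356; S(1,+0) = 28.4200; S(1,+1) = 32.9194
  k=2: S(2,-2) = 21.1821; S(2,-1) = 24.5356; S(2,+0) = 28.4200; S(2,+1) = 32.9194; S(2,+2) = 38.1312
Terminal payoffs V(N, j) = max(S_T - K, 0):
  V(2,-2) = 0.000000; V(2,-1) = 0.000000; V(2,+0) = 0.000000; V(2,+1) = 4.159412; V(2,+2) = 9.371164
Backward induction: V(k, j) = exp(-r*dt) * [p_u * V(k+1, j+1) + p_m * V(k+1, j) + p_d * V(k+1, j-1)]
  V(1,-1) = exp(-r*dt) * [p_u*0.000000 + p_m*0.000000 + p_d*0.000000] = 0.000000
  V(1,+0) = exp(-r*dt) * [p_u*4.159412 + p_m*0.000000 + p_d*0.000000] = 0.746155
  V(1,+1) = exp(-r*dt) * [p_u*9.371164 + p_m*4.159412 + p_d*0.000000] = 4.432623
  V(0,+0) = exp(-r*dt) * [p_u*4.432623 + p_m*0.746155 + p_d*0.000000] = 1.288763


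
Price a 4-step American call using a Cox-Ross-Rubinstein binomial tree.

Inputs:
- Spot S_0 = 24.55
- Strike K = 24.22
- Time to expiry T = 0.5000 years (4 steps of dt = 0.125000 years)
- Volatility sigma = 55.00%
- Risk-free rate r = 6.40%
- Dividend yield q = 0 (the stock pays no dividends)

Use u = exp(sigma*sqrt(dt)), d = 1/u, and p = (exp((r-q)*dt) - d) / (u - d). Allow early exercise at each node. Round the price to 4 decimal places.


Answer: Price = V(0,0) = 4.1062

Derivation:
dt = T/N = 0.125000
u = exp(sigma*sqrt(dt)) = 1.214648; d = 1/u = 0.823284
p = (exp((r-q)*dt) - d) / (u - d) = 0.472062
Discount per step: exp(-r*dt) = 0.992032
Stock lattice S(k, i) with i counting down-moves:
  k=0: S(0,0) = 24.5500
  k=1: S(1,0) = 29.8196; S(1,1) = 20.2116
  k=2: S(2,0) = 36.2203; S(2,1) = 24.5500; S(2,2) = 16.6399
  k=3: S(3,0) = 43.9950; S(3,1) = 29.8196; S(3,2) = 20.2116; S(3,3) = 13.6994
  k=4: S(4,0) = 53.4384; S(4,1) = 36.2203; S(4,2) = 24.5500; S(4,3) = 16.6399; S(4,4) = 11.2785
Terminal payoffs V(N, i) = max(S_T - K, 0):
  V(4,0) = 29.218385; V(4,1) = 12.000331; V(4,2) = 0.330000; V(4,3) = 0.000000; V(4,4) = 0.000000
Backward induction: V(k, i) = exp(-r*dt) * [p * V(k+1, i) + (1-p) * V(k+1, i+1)]; then take max(V_cont, immediate exercise) for American.
  V(3,0) = exp(-r*dt) * [p*29.218385 + (1-p)*12.000331] = 19.967941; exercise = 19.774954; V(3,0) = max -> 19.967941
  V(3,1) = exp(-r*dt) * [p*12.000331 + (1-p)*0.330000] = 5.792597; exercise = 5.599610; V(3,1) = max -> 5.792597
  V(3,2) = exp(-r*dt) * [p*0.330000 + (1-p)*0.000000] = 0.154539; exercise = 0.000000; V(3,2) = max -> 0.154539
  V(3,3) = exp(-r*dt) * [p*0.000000 + (1-p)*0.000000] = 0.000000; exercise = 0.000000; V(3,3) = max -> 0.000000
  V(2,0) = exp(-r*dt) * [p*19.967941 + (1-p)*5.792597] = 12.384767; exercise = 12.000331; V(2,0) = max -> 12.384767
  V(2,1) = exp(-r*dt) * [p*5.792597 + (1-p)*0.154539] = 2.793615; exercise = 0.330000; V(2,1) = max -> 2.793615
  V(2,2) = exp(-r*dt) * [p*0.154539 + (1-p)*0.000000] = 0.072371; exercise = 0.000000; V(2,2) = max -> 0.072371
  V(1,0) = exp(-r*dt) * [p*12.384767 + (1-p)*2.793615] = 7.262900; exercise = 5.599610; V(1,0) = max -> 7.262900
  V(1,1) = exp(-r*dt) * [p*2.793615 + (1-p)*0.072371] = 1.346155; exercise = 0.000000; V(1,1) = max -> 1.346155
  V(0,0) = exp(-r*dt) * [p*7.262900 + (1-p)*1.346155] = 4.106246; exercise = 0.330000; V(0,0) = max -> 4.106246


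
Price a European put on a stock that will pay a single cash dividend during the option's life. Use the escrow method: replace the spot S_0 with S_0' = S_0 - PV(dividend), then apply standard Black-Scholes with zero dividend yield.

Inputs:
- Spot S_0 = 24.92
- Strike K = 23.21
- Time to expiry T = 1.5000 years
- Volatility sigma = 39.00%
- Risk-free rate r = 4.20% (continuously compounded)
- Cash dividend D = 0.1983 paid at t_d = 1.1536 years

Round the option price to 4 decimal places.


Answer: Price = 3.0717

Derivation:
PV(D) = D * exp(-r * t_d) = 0.1983 * 0.95270383 = 0.18892117
S_0' = S_0 - PV(D) = 24.9200 - 0.18892117 = 24.73107883
d1 = (ln(S_0'/K) + (r + sigma^2/2)*T) / (sigma*sqrt(T)) = 0.50361611
d2 = d1 - sigma*sqrt(T) = 0.02596561
exp(-rT) = 0.93894347
N(-d1) = 0.30726559; N(-d2) = 0.48964239
P = K * exp(-rT) * N(-d2) - S_0' * N(-d1) = 23.2100 * 0.93894347 * 0.48964239 - 24.73107883 * 0.30726559 = 3.0717


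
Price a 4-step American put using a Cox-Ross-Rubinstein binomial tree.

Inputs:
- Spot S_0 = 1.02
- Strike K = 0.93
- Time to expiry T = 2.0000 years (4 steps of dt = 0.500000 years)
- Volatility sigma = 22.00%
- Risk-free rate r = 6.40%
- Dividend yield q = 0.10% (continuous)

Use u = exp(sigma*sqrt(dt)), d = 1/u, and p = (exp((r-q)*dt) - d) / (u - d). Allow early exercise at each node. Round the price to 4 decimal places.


Answer: Price = V(0,0) = 0.0477

Derivation:
dt = T/N = 0.500000
u = exp(sigma*sqrt(dt)) = 1.168316; d = 1/u = 0.855933
p = (exp((r-q)*dt) - d) / (u - d) = 0.563630
Discount per step: exp(-r*dt) = 0.968507
Stock lattice S(k, i) with i counting down-moves:
  k=0: S(0,0) = 1.0200
  k=1: S(1,0) = 1.1917; S(1,1) = 0.8731
  k=2: S(2,0) = 1.3923; S(2,1) = 1.0200; S(2,2) = 0.7473
  k=3: S(3,0) = 1.6266; S(3,1) = 1.1917; S(3,2) = 0.8731; S(3,3) = 0.6396
  k=4: S(4,0) = 1.9004; S(4,1) = 1.3923; S(4,2) = 1.0200; S(4,3) = 0.7473; S(4,4) = 0.5475
Terminal payoffs V(N, i) = max(K - S_T, 0):
  V(4,0) = 0.000000; V(4,1) = 0.000000; V(4,2) = 0.000000; V(4,3) = 0.182727; V(4,4) = 0.382532
Backward induction: V(k, i) = exp(-r*dt) * [p * V(k+1, i) + (1-p) * V(k+1, i+1)]; then take max(V_cont, immediate exercise) for American.
  V(3,0) = exp(-r*dt) * [p*0.000000 + (1-p)*0.000000] = 0.000000; exercise = 0.000000; V(3,0) = max -> 0.000000
  V(3,1) = exp(-r*dt) * [p*0.000000 + (1-p)*0.000000] = 0.000000; exercise = 0.000000; V(3,1) = max -> 0.000000
  V(3,2) = exp(-r*dt) * [p*0.000000 + (1-p)*0.182727] = 0.077225; exercise = 0.056949; V(3,2) = max -> 0.077225
  V(3,3) = exp(-r*dt) * [p*0.182727 + (1-p)*0.382532] = 0.261415; exercise = 0.290384; V(3,3) = max -> 0.290384
  V(2,0) = exp(-r*dt) * [p*0.000000 + (1-p)*0.000000] = 0.000000; exercise = 0.000000; V(2,0) = max -> 0.000000
  V(2,1) = exp(-r*dt) * [p*0.000000 + (1-p)*0.077225] = 0.032638; exercise = 0.000000; V(2,1) = max -> 0.032638
  V(2,2) = exp(-r*dt) * [p*0.077225 + (1-p)*0.290384] = 0.164880; exercise = 0.182727; V(2,2) = max -> 0.182727
  V(1,0) = exp(-r*dt) * [p*0.000000 + (1-p)*0.032638] = 0.013794; exercise = 0.000000; V(1,0) = max -> 0.013794
  V(1,1) = exp(-r*dt) * [p*0.032638 + (1-p)*0.182727] = 0.095041; exercise = 0.056949; V(1,1) = max -> 0.095041
  V(0,0) = exp(-r*dt) * [p*0.013794 + (1-p)*0.095041] = 0.047697; exercise = 0.000000; V(0,0) = max -> 0.047697


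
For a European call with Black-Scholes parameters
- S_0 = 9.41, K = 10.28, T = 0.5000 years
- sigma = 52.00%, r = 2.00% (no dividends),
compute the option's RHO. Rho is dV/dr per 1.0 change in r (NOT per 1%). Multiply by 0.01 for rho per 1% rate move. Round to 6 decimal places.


d1 = -0.0294463915; d2 = -0.3971419177
phi(d1) = 0.3987693585; exp(-qT) = 1.0000000000; exp(-rT) = 0.9900498337
N(d2) = 0.3456314052
Rho = K*T*exp(-rT)*N(d2) = 10.2800 * 0.5000 * 0.9900498337 * 0.3456314052 = 1.758869

Answer: Rho = 1.758869


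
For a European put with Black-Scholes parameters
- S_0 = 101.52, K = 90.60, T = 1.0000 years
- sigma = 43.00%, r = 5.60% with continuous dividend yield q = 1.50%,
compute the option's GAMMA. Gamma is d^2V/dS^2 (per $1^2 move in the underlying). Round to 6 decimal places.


d1 = 0.5750037450; d2 = 0.1450037450
phi(d1) = 0.3381542297; exp(-qT) = 0.9851119396; exp(-rT) = 0.9455391359
Gamma = exp(-qT) * phi(d1) / (S * sigma * sqrt(T)) = 0.9851119396 * 0.3381542297 / (101.5200 * 0.4300 * 1.0000000000) = 0.007631

Answer: Gamma = 0.007631


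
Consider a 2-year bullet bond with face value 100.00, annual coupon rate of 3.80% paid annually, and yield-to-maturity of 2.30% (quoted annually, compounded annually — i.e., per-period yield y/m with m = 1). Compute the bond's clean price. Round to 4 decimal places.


Coupon per period c = face * coupon_rate / m = 3.800000
Periods per year m = 1; per-period yield y/m = 0.023000
Number of cashflows N = 2
Cashflows (t years, CF_t, discount factor 1/(1+y/m)^(m*t), PV):
  t = 1.0000: CF_t = 3.800000, DF = 0.977517, PV = 3.714565
  t = 2.0000: CF_t = 103.800000, DF = 0.955540, PV = 99.185020
Price P = sum_t PV_t = 102.899585

Answer: Price = 102.8996


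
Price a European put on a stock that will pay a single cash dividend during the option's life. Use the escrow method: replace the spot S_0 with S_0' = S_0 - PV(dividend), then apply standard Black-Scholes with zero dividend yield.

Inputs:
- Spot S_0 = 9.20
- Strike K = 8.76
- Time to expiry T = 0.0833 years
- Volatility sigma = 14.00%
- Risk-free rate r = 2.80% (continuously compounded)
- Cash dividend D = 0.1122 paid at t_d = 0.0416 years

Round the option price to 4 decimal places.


PV(D) = D * exp(-r * t_d) = 0.1122 * 0.99883588 = 0.11206939
S_0' = S_0 - PV(D) = 9.2000 - 0.11206939 = 9.08793061
d1 = (ln(S_0'/K) + (r + sigma^2/2)*T) / (sigma*sqrt(T)) = 0.98746801
d2 = d1 - sigma*sqrt(T) = 0.94706158
exp(-rT) = 0.99767032
N(-d1) = 0.16170663; N(-d2) = 0.17180370
P = K * exp(-rT) * N(-d2) - S_0' * N(-d1) = 8.7600 * 0.99767032 * 0.17180370 - 9.08793061 * 0.16170663 = 0.0319

Answer: Price = 0.0319


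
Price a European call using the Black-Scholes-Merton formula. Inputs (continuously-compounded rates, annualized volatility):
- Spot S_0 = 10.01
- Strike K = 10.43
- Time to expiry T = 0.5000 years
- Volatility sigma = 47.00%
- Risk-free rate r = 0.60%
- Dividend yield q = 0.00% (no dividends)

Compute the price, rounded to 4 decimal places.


d1 = (ln(S/K) + (r - q + 0.5*sigma^2) * T) / (sigma * sqrt(T)) = 0.05152348
d2 = d1 - sigma * sqrt(T) = -0.28081670
exp(-rT) = 0.99700450; exp(-qT) = 1.00000000
C = S_0 * exp(-qT) * N(d1) - K * exp(-rT) * N(d2)
N(d1) = 0.52054581; N(d2) = 0.38942550
C = 10.0100 * 1.00000000 * 0.52054581 - 10.4300 * 0.99700450 * 0.38942550 = 1.1611

Answer: Price = 1.1611


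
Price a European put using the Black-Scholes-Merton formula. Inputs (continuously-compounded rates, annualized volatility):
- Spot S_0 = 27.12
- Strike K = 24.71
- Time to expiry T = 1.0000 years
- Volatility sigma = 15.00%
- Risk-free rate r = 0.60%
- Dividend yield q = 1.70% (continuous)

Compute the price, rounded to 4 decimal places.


Answer: Price = 0.7039

Derivation:
d1 = (ln(S/K) + (r - q + 0.5*sigma^2) * T) / (sigma * sqrt(T)) = 0.62208962
d2 = d1 - sigma * sqrt(T) = 0.47208962
exp(-rT) = 0.99401796; exp(-qT) = 0.98314368
P = K * exp(-rT) * N(-d2) - S_0 * exp(-qT) * N(-d1)
N(-d1) = 0.26694147; N(-d2) = 0.31843141
P = 24.7100 * 0.99401796 * 0.31843141 - 27.1200 * 0.98314368 * 0.26694147 = 0.7039


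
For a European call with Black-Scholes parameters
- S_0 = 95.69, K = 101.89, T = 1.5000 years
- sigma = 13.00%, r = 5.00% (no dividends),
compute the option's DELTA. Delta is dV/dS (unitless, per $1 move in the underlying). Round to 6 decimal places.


d1 = 0.1563590940; d2 = -0.0028577393
phi(d1) = 0.3940952623; exp(-qT) = 1.0000000000; exp(-rT) = 0.9277434863
N(d1) = 0.5621250106
Delta = exp(-qT) * N(d1) = 1.0000000000 * 0.5621250106 = 0.562125

Answer: Delta = 0.562125


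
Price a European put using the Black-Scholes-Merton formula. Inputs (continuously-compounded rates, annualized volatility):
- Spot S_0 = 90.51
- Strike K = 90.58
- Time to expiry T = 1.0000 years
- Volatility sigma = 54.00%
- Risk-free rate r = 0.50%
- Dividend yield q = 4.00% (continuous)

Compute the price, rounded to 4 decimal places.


Answer: Price = 20.4697

Derivation:
d1 = (ln(S/K) + (r - q + 0.5*sigma^2) * T) / (sigma * sqrt(T)) = 0.20375353
d2 = d1 - sigma * sqrt(T) = -0.33624647
exp(-rT) = 0.99501248; exp(-qT) = 0.96078944
P = K * exp(-rT) * N(-d2) - S_0 * exp(-qT) * N(-d1)
N(-d1) = 0.41927306; N(-d2) = 0.63165750
P = 90.5800 * 0.99501248 * 0.63165750 - 90.5100 * 0.96078944 * 0.41927306 = 20.4697


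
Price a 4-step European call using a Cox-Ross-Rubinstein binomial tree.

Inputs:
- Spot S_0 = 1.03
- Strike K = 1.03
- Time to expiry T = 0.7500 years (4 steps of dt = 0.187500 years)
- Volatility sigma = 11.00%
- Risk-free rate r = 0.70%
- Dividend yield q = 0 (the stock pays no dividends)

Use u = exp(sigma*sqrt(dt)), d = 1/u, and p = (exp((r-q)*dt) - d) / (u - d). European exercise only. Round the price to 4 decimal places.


dt = T/N = 0.187500
u = exp(sigma*sqrt(dt)) = 1.048784; d = 1/u = 0.953485
p = (exp((r-q)*dt) - d) / (u - d) = 0.501876
Discount per step: exp(-r*dt) = 0.998688
Stock lattice S(k, i) with i counting down-moves:
  k=0: S(0,0) = 1.0300
  k=1: S(1,0) = 1.0802; S(1,1) = 0.9821
  k=2: S(2,0) = 1.1329; S(2,1) = 1.0300; S(2,2) = 0.9364
  k=3: S(3,0) = 1.1882; S(3,1) = 1.0802; S(3,2) = 0.9821; S(3,3) = 0.8929
  k=4: S(4,0) = 1.2462; S(4,1) = 1.1329; S(4,2) = 1.0300; S(4,3) = 0.9364; S(4,4) = 0.8513
Terminal payoffs V(N, i) = max(S_T - K, 0):
  V(4,0) = 0.216182; V(4,1) = 0.102946; V(4,2) = 0.000000; V(4,3) = 0.000000; V(4,4) = 0.000000
Backward induction: V(k, i) = exp(-r*dt) * [p * V(k+1, i) + (1-p) * V(k+1, i+1)].
  V(3,0) = exp(-r*dt) * [p*0.216182 + (1-p)*0.102946] = 0.159567
  V(3,1) = exp(-r*dt) * [p*0.102946 + (1-p)*0.000000] = 0.051599
  V(3,2) = exp(-r*dt) * [p*0.000000 + (1-p)*0.000000] = 0.000000
  V(3,3) = exp(-r*dt) * [p*0.000000 + (1-p)*0.000000] = 0.000000
  V(2,0) = exp(-r*dt) * [p*0.159567 + (1-p)*0.051599] = 0.105647
  V(2,1) = exp(-r*dt) * [p*0.051599 + (1-p)*0.000000] = 0.025862
  V(2,2) = exp(-r*dt) * [p*0.000000 + (1-p)*0.000000] = 0.000000
  V(1,0) = exp(-r*dt) * [p*0.105647 + (1-p)*0.025862] = 0.065818
  V(1,1) = exp(-r*dt) * [p*0.025862 + (1-p)*0.000000] = 0.012963
  V(0,0) = exp(-r*dt) * [p*0.065818 + (1-p)*0.012963] = 0.039437

Answer: Price = V(0,0) = 0.0394


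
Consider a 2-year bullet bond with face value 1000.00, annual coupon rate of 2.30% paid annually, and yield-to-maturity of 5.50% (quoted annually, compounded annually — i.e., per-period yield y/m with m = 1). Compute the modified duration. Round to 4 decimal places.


Answer: Modified duration = 1.8738

Derivation:
Coupon per period c = face * coupon_rate / m = 23.000000
Periods per year m = 1; per-period yield y/m = 0.055000
Number of cashflows N = 2
Cashflows (t years, CF_t, discount factor 1/(1+y/m)^(m*t), PV):
  t = 1.0000: CF_t = 23.000000, DF = 0.947867, PV = 21.800948
  t = 2.0000: CF_t = 1023.000000, DF = 0.898452, PV = 919.116821
Price P = sum_t PV_t = 940.917769
First compute Macaulay numerator sum_t t * PV_t:
  t * PV_t at t = 1.0000: 21.800948
  t * PV_t at t = 2.0000: 1838.233643
Macaulay duration D = 1860.034590 / 940.917769 = 1.976830
Modified duration = D / (1 + y/m) = 1.976830 / (1 + 0.055000) = 1.873773


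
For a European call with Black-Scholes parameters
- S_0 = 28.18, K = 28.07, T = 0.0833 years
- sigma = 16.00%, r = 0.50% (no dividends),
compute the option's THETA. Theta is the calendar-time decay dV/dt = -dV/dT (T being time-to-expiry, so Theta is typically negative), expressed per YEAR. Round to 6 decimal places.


d1 = 0.1168037732; d2 = 0.0706249902
phi(d1) = 0.3962301325; exp(-qT) = 1.0000000000; exp(-rT) = 0.9995835867
Theta = -S*exp(-qT)*phi(d1)*sigma/(2*sqrt(T)) - r*K*exp(-rT)*N(d2) + q*S*exp(-qT)*N(d1)
N(d1) = 0.5464922232; N(d2) = 0.5281518896; sqrt(T) = 0.2886173938
Term 1 = -28.1800 * 1.0000000000 * 0.3962301325 * 0.1600 / (2 * 0.2886173938) = -3.0949666579
Term 2 = -0.0050 * 28.0700 * 0.9995835867 * 0.5281518896 = -0.0740952506
Term 3 = 0 (no dividend yield, q = 0)
Theta = -3.0949666579 + (-0.0740952506) + (0.0000000000) = -3.169062

Answer: Theta = -3.169062


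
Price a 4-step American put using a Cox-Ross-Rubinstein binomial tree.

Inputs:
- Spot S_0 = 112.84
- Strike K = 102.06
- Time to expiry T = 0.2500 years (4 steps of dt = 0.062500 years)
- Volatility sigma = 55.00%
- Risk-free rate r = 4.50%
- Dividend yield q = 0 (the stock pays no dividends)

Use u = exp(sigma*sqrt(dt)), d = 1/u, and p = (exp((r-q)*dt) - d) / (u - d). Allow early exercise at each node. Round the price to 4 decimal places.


Answer: Price = V(0,0) = 7.2290

Derivation:
dt = T/N = 0.062500
u = exp(sigma*sqrt(dt)) = 1.147402; d = 1/u = 0.871534
p = (exp((r-q)*dt) - d) / (u - d) = 0.475889
Discount per step: exp(-r*dt) = 0.997191
Stock lattice S(k, i) with i counting down-moves:
  k=0: S(0,0) = 112.8400
  k=1: S(1,0) = 129.4728; S(1,1) = 98.3439
  k=2: S(2,0) = 148.5573; S(2,1) = 112.8400; S(2,2) = 85.7101
  k=3: S(3,0) = 170.4549; S(3,1) = 129.4728; S(3,2) = 98.3439; S(3,3) = 74.6993
  k=4: S(4,0) = 195.5803; S(4,1) = 148.5573; S(4,2) = 112.8400; S(4,3) = 85.7101; S(4,4) = 65.1030
Terminal payoffs V(N, i) = max(K - S_T, 0):
  V(4,0) = 0.000000; V(4,1) = 0.000000; V(4,2) = 0.000000; V(4,3) = 16.349882; V(4,4) = 36.956983
Backward induction: V(k, i) = exp(-r*dt) * [p * V(k+1, i) + (1-p) * V(k+1, i+1)]; then take max(V_cont, immediate exercise) for American.
  V(3,0) = exp(-r*dt) * [p*0.000000 + (1-p)*0.000000] = 0.000000; exercise = 0.000000; V(3,0) = max -> 0.000000
  V(3,1) = exp(-r*dt) * [p*0.000000 + (1-p)*0.000000] = 0.000000; exercise = 0.000000; V(3,1) = max -> 0.000000
  V(3,2) = exp(-r*dt) * [p*0.000000 + (1-p)*16.349882] = 8.545094; exercise = 3.716064; V(3,2) = max -> 8.545094
  V(3,3) = exp(-r*dt) * [p*16.349882 + (1-p)*36.956983] = 27.074047; exercise = 27.360688; V(3,3) = max -> 27.360688
  V(2,0) = exp(-r*dt) * [p*0.000000 + (1-p)*0.000000] = 0.000000; exercise = 0.000000; V(2,0) = max -> 0.000000
  V(2,1) = exp(-r*dt) * [p*0.000000 + (1-p)*8.545094] = 4.466003; exercise = 0.000000; V(2,1) = max -> 4.466003
  V(2,2) = exp(-r*dt) * [p*8.545094 + (1-p)*27.360688] = 18.354867; exercise = 16.349882; V(2,2) = max -> 18.354867
  V(1,0) = exp(-r*dt) * [p*0.000000 + (1-p)*4.466003] = 2.334110; exercise = 0.000000; V(1,0) = max -> 2.334110
  V(1,1) = exp(-r*dt) * [p*4.466003 + (1-p)*18.354867] = 11.712329; exercise = 3.716064; V(1,1) = max -> 11.712329
  V(0,0) = exp(-r*dt) * [p*2.334110 + (1-p)*11.712329] = 7.228982; exercise = 0.000000; V(0,0) = max -> 7.228982


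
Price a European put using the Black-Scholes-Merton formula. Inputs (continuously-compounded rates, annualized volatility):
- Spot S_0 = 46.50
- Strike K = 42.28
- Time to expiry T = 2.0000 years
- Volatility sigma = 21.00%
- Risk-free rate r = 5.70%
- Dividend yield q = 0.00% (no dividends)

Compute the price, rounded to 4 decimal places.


Answer: Price = 1.7536

Derivation:
d1 = (ln(S/K) + (r - q + 0.5*sigma^2) * T) / (sigma * sqrt(T)) = 0.85269721
d2 = d1 - sigma * sqrt(T) = 0.55571236
exp(-rT) = 0.89225796; exp(-qT) = 1.00000000
P = K * exp(-rT) * N(-d2) - S_0 * exp(-qT) * N(-d1)
N(-d1) = 0.19691362; N(-d2) = 0.28920375
P = 42.2800 * 0.89225796 * 0.28920375 - 46.5000 * 1.00000000 * 0.19691362 = 1.7536


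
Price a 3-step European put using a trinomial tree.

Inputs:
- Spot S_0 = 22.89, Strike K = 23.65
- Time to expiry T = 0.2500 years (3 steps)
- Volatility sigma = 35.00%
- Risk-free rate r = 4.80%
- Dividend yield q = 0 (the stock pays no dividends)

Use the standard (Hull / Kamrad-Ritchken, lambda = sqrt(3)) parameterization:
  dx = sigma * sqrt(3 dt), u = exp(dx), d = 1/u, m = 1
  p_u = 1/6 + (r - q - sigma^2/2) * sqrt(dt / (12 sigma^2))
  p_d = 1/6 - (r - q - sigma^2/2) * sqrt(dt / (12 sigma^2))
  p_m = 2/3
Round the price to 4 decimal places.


Answer: Price = V(0,0) = 1.8376

Derivation:
dt = T/N = 0.083333; dx = sigma*sqrt(3*dt) = 0.175000
u = exp(dx) = 1.191246; d = 1/u = 0.839457
p_u = 0.163512, p_m = 0.666667, p_d = 0.169821
Discount per step: exp(-r*dt) = 0.996008
Stock lattice S(k, j) with j the centered position index:
  k=0: S(0,+0) = 22.8900
  k=1: S(1,-1) = 19.2152; S(1,+0) = 22.8900; S(1,+1) = 27.2676
  k=2: S(2,-2) = 16.1303; S(2,-1) = 19.2152; S(2,+0) = 22.8900; S(2,+1) = 27.2676; S(2,+2) = 32.4825
  k=3: S(3,-3) = 13.5407; S(3,-2) = 16.1303; S(3,-1) = 19.2152; S(3,+0) = 22.8900; S(3,+1) = 27.2676; S(3,+2) = 32.4825; S(3,+3) = 38.6946
Terminal payoffs V(N, j) = max(K - S_T, 0):
  V(3,-3) = 10.109298; V(3,-2) = 7.519690; V(3,-1) = 4.434829; V(3,+0) = 0.760000; V(3,+1) = 0.000000; V(3,+2) = 0.000000; V(3,+3) = 0.000000
Backward induction: V(k, j) = exp(-r*dt) * [p_u * V(k+1, j+1) + p_m * V(k+1, j) + p_d * V(k+1, j-1)]
  V(2,-2) = exp(-r*dt) * [p_u*4.434829 + p_m*7.519690 + p_d*10.109298] = 7.425288
  V(2,-1) = exp(-r*dt) * [p_u*0.760000 + p_m*4.434829 + p_d*7.519690] = 4.340430
  V(2,+0) = exp(-r*dt) * [p_u*0.000000 + p_m*0.760000 + p_d*4.434829] = 1.254767
  V(2,+1) = exp(-r*dt) * [p_u*0.000000 + p_m*0.000000 + p_d*0.760000] = 0.128549
  V(2,+2) = exp(-r*dt) * [p_u*0.000000 + p_m*0.000000 + p_d*0.000000] = 0.000000
  V(1,-1) = exp(-r*dt) * [p_u*1.254767 + p_m*4.340430 + p_d*7.425288] = 4.342358
  V(1,+0) = exp(-r*dt) * [p_u*0.128549 + p_m*1.254767 + p_d*4.340430] = 1.588262
  V(1,+1) = exp(-r*dt) * [p_u*0.000000 + p_m*0.128549 + p_d*1.254767] = 0.297593
  V(0,+0) = exp(-r*dt) * [p_u*0.297593 + p_m*1.588262 + p_d*4.342358] = 1.837562
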